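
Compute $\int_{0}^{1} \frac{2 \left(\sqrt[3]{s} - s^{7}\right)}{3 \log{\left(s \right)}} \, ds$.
$- \frac{2 \log{\left(6 \right)}}{3}$

Introduce a parameter $a$ in the exponent: let $I(a) = \int_{0}^{1} \frac{2 \left(- s^{7} + s^{a}\right)}{3 \log{\left(s \right)}} \, ds$.

Since $\dfrac{\partial}{\partial a}\,s^{a} = s^{a} \ln s$, the $\ln s$ in the denominator cancels and
$$\frac{dI}{da} = \int_{0}^{1} \frac{2}{3} s^{a} \, ds = \frac{2}{3} \left[\frac{s^{a+1}}{a+1}\right]_0^1 = \frac{2}{3 \left(a + 1\right)}.$$

Integrating with respect to $a$ gives $I(a) = \log{\left(\frac{\left(a + 1\right)^{\frac{2}{3}}}{4} \right)} + C$.

At $a = 7$ the integrand is identically $0$, so $I(7) = 0$. The closed form gives $0$, hence $C = 0$.

Setting $a = \frac{1}{3}$:
$$I = - \frac{2 \log{\left(6 \right)}}{3}.$$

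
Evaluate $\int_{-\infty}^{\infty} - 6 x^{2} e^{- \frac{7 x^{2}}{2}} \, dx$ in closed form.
$- \frac{6 \sqrt{14} \sqrt{\pi}}{49}$

Start from the elementary integral
$$J(a) = \int_{-\infty}^{\infty} - 6 e^{- a x^{2}} \, dx = - \frac{6 \sqrt{\pi}}{\sqrt{a}}.$$

Differentiating under the integral sign brings down a factor of $(-x^2)$:
$$\frac{dJ}{da} = \int_{-\infty}^{\infty} 6 x^{2} e^{- a x^{2}} \, dx = \frac{3 \sqrt{\pi}}{a^{\frac{3}{2}}}.$$

The integral on the left is $-I$, so $I = - \frac{3 \sqrt{\pi}}{a^{\frac{3}{2}}}$.

Setting $a = \frac{7}{2}$:
$$I = - \frac{6 \sqrt{14} \sqrt{\pi}}{49}.$$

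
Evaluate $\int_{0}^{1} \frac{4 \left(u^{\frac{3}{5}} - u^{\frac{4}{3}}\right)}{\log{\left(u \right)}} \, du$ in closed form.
$- \log{\left(\frac{1500625}{331776} \right)}$

Replace the exponent $\frac{4}{3}$ by a parameter $a$: let $I(a) = \int_{0}^{1} \frac{4 \left(u^{\frac{3}{5}} - u^{a}\right)}{\log{\left(u \right)}} \, du$.

Since $\dfrac{\partial}{\partial a}\,u^{a} = u^{a} \ln u$, the $\ln u$ in the denominator cancels and
$$\frac{dI}{da} = \int_{0}^{1} -4 u^{a} \, du = -4 \left[\frac{u^{a+1}}{a+1}\right]_0^1 = - \frac{4}{a + 1}.$$

Integrating with respect to $a$ gives $I(a) = - \log{\left(\frac{625 \left(a + 1\right)^{4}}{4096} \right)} + C$.

At $a = \frac{3}{5}$ the integrand is identically $0$, so $I(\frac{3}{5}) = 0$. The closed form gives $0$, hence $C = 0$.

Setting $a = \frac{4}{3}$:
$$I = - \log{\left(\frac{1500625}{331776} \right)}.$$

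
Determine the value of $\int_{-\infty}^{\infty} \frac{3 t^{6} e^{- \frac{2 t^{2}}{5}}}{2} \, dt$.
$\frac{5625 \sqrt{10} \sqrt{\pi}}{256}$

Begin with the known integral
$$J(a) = \int_{-\infty}^{\infty} \frac{3 e^{- a t^{2}}}{2} \, dt = \frac{3 \sqrt{\pi}}{2 \sqrt{a}}.$$

Differentiating under the integral sign brings down a factor of $(-t^2)$:
$$\frac{dJ}{da} = \int_{-\infty}^{\infty} - \frac{3 t^{2} e^{- a t^{2}}}{2} \, dt = - \frac{3 \sqrt{\pi}}{4 a^{\frac{3}{2}}}.$$

Repeating $3$ times in total — each differentiation brings down another $(-t^2)$ — gives
$$\frac{d^{3}J}{da^{3}} = \int_{-\infty}^{\infty} - \frac{3 t^{6} e^{- a t^{2}}}{2} \, dt = - \frac{45 \sqrt{\pi}}{16 a^{\frac{7}{2}}},$$
and the integrand here is $(-1)^{3}$ times the target integrand, so $I = (-1)^{3}\,\frac{d^{3}J}{da^{3}} = \frac{45 \sqrt{\pi}}{16 a^{\frac{7}{2}}}$.

Setting $a = \frac{2}{5}$:
$$I = \frac{5625 \sqrt{10} \sqrt{\pi}}{256}.$$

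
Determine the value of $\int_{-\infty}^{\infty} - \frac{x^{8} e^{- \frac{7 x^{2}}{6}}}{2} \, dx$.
$- \frac{1215 \sqrt{42} \sqrt{\pi}}{4802}$

Consider the simpler parametrised integral
$$J(a) = \int_{-\infty}^{\infty} - \frac{e^{- a x^{2}}}{2} \, dx = - \frac{\sqrt{\pi}}{2 \sqrt{a}}.$$

Differentiating under the integral sign brings down a factor of $(-x^2)$:
$$\frac{dJ}{da} = \int_{-\infty}^{\infty} \frac{x^{2} e^{- a x^{2}}}{2} \, dx = \frac{\sqrt{\pi}}{4 a^{\frac{3}{2}}}.$$

Repeating $4$ times in total — each differentiation brings down another $(-x^2)$ — gives
$$\frac{d^{4}J}{da^{4}} = \int_{-\infty}^{\infty} - \frac{x^{8} e^{- a x^{2}}}{2} \, dx = - \frac{105 \sqrt{\pi}}{32 a^{\frac{9}{2}}},$$
and the integrand here is exactly the target integrand, so $I = - \frac{105 \sqrt{\pi}}{32 a^{\frac{9}{2}}}$.

Setting $a = \frac{7}{6}$:
$$I = - \frac{1215 \sqrt{42} \sqrt{\pi}}{4802}.$$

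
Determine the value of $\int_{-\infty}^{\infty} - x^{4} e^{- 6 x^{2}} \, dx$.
$- \frac{\sqrt{6} \sqrt{\pi}}{288}$

Consider the simpler parametrised integral
$$J(a) = \int_{-\infty}^{\infty} - e^{- a x^{2}} \, dx = - \frac{\sqrt{\pi}}{\sqrt{a}}.$$

Differentiating under the integral sign brings down a factor of $(-x^2)$:
$$\frac{dJ}{da} = \int_{-\infty}^{\infty} x^{2} e^{- a x^{2}} \, dx = \frac{\sqrt{\pi}}{2 a^{\frac{3}{2}}}.$$

Repeating twice in total — each differentiation brings down another $(-x^2)$ — gives
$$\frac{d^{2}J}{da^{2}} = \int_{-\infty}^{\infty} - x^{4} e^{- a x^{2}} \, dx = - \frac{3 \sqrt{\pi}}{4 a^{\frac{5}{2}}},$$
and the integrand here is exactly the target integrand, so $I = - \frac{3 \sqrt{\pi}}{4 a^{\frac{5}{2}}}$.

Setting $a = 6$:
$$I = - \frac{\sqrt{6} \sqrt{\pi}}{288}.$$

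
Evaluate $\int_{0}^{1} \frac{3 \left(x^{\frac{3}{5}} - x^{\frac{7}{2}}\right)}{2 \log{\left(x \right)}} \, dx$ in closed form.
$\log{\left(\frac{64 \sqrt{5}}{675} \right)}$

Replace the exponent $\frac{3}{5}$ by a parameter $a$: let $I(a) = \int_{0}^{1} \frac{3 \left(- x^{\frac{7}{2}} + x^{a}\right)}{2 \log{\left(x \right)}} \, dx$.

Since $\dfrac{\partial}{\partial a}\,x^{a} = x^{a} \ln x$, the $\ln x$ in the denominator cancels and
$$\frac{dI}{da} = \int_{0}^{1} \frac{3}{2} x^{a} \, dx = \frac{3}{2} \left[\frac{x^{a+1}}{a+1}\right]_0^1 = \frac{3}{2 \left(a + 1\right)}.$$

Integrating with respect to $a$ gives $I(a) = \log{\left(\frac{2 \sqrt{2} \left(a + 1\right)^{\frac{3}{2}}}{27} \right)} + C$.

At $a = \frac{7}{2}$ the integrand is identically $0$, so $I(\frac{7}{2}) = 0$. The closed form gives $0$, hence $C = 0$.

Setting $a = \frac{3}{5}$:
$$I = \log{\left(\frac{64 \sqrt{5}}{675} \right)}.$$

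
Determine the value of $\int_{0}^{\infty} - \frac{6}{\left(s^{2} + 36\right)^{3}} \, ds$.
$- \frac{\pi}{6912}$

Recall the elementary integral
$$J(a) = \int_{0}^{\infty} - \frac{6}{a^{2} + s^{2}} \, ds = - \frac{3 \pi}{a}.$$

Differentiating under the integral sign with respect to $a$,
$$\frac{dJ}{da} = \int_{0}^{\infty} \frac{12 a}{\left(a^{2} + s^{2}\right)^{2}} \, ds = \frac{3 \pi}{a^{2}},$$
so $\int_{0}^{\infty} - \frac{6}{\left(a^{2} + s^{2}\right)^{2}} \, ds = - \frac{3 \pi}{2 a^{3}}$.

Repeating — each differentiation of $1/(s^2+a^2)^j$ produces $-2ja/(s^2+a^2)^{j+1}$ — and dividing through by $-2ja$ at each step yields, after $2$ differentiations in total,
$$\int_{0}^{\infty} - \frac{6}{\left(a^{2} + s^{2}\right)^{3}} \, ds = - \frac{9 \pi}{8 a^{5}}.$$

Setting $a = 6$:
$$I = - \frac{\pi}{6912}.$$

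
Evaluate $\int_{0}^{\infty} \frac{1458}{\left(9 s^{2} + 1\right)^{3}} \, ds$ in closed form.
$\frac{729 \pi}{8}$

Start from the standard arctangent integral
$$J(a) = \int_{0}^{\infty} \frac{2}{a^{2} + s^{2}} \, ds = \frac{\pi}{a}.$$

Differentiating under the integral sign with respect to $a$,
$$\frac{dJ}{da} = \int_{0}^{\infty} - \frac{4 a}{\left(a^{2} + s^{2}\right)^{2}} \, ds = - \frac{\pi}{a^{2}},$$
so $\int_{0}^{\infty} \frac{2}{\left(a^{2} + s^{2}\right)^{2}} \, ds = \frac{\pi}{2 a^{3}}$.

Repeating — each differentiation of $1/(s^2+a^2)^j$ produces $-2ja/(s^2+a^2)^{j+1}$ — and dividing through by $-2ja$ at each step yields, after $2$ differentiations in total,
$$\int_{0}^{\infty} \frac{2}{\left(a^{2} + s^{2}\right)^{3}} \, ds = \frac{3 \pi}{8 a^{5}}.$$

Setting $a = \frac{1}{3}$:
$$I = \frac{729 \pi}{8}.$$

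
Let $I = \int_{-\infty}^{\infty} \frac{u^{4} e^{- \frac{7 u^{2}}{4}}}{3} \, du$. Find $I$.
$\frac{8 \sqrt{7} \sqrt{\pi}}{343}$

Start from the elementary integral
$$J(a) = \int_{-\infty}^{\infty} \frac{e^{- a u^{2}}}{3} \, du = \frac{\sqrt{\pi}}{3 \sqrt{a}}.$$

Differentiating under the integral sign brings down a factor of $(-u^2)$:
$$\frac{dJ}{da} = \int_{-\infty}^{\infty} - \frac{u^{2} e^{- a u^{2}}}{3} \, du = - \frac{\sqrt{\pi}}{6 a^{\frac{3}{2}}}.$$

Repeating twice in total — each differentiation brings down another $(-u^2)$ — gives
$$\frac{d^{2}J}{da^{2}} = \int_{-\infty}^{\infty} \frac{u^{4} e^{- a u^{2}}}{3} \, du = \frac{\sqrt{\pi}}{4 a^{\frac{5}{2}}},$$
and the integrand here is exactly the target integrand, so $I = \frac{\sqrt{\pi}}{4 a^{\frac{5}{2}}}$.

Setting $a = \frac{7}{4}$:
$$I = \frac{8 \sqrt{7} \sqrt{\pi}}{343}.$$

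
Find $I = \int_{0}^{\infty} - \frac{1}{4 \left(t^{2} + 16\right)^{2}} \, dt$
$- \frac{\pi}{1024}$

Recall the elementary integral
$$J(a) = \int_{0}^{\infty} - \frac{1}{4 \left(a^{2} + t^{2}\right)} \, dt = - \frac{\pi}{8 a}.$$

Differentiating under the integral sign with respect to $a$,
$$\frac{dJ}{da} = \int_{0}^{\infty} \frac{a}{2 \left(a^{2} + t^{2}\right)^{2}} \, dt = \frac{\pi}{8 a^{2}},$$
so $\int_{0}^{\infty} - \frac{1}{4 \left(a^{2} + t^{2}\right)^{2}} \, dt = - \frac{\pi}{16 a^{3}}$.

Setting $a = 4$:
$$I = - \frac{\pi}{1024}.$$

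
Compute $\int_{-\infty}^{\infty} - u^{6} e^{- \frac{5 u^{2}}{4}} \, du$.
$- \frac{48 \sqrt{5} \sqrt{\pi}}{125}$

Start from the elementary integral
$$J(a) = \int_{-\infty}^{\infty} - e^{- a u^{2}} \, du = - \frac{\sqrt{\pi}}{\sqrt{a}}.$$

Differentiating under the integral sign brings down a factor of $(-u^2)$:
$$\frac{dJ}{da} = \int_{-\infty}^{\infty} u^{2} e^{- a u^{2}} \, du = \frac{\sqrt{\pi}}{2 a^{\frac{3}{2}}}.$$

Repeating $3$ times in total — each differentiation brings down another $(-u^2)$ — gives
$$\frac{d^{3}J}{da^{3}} = \int_{-\infty}^{\infty} u^{6} e^{- a u^{2}} \, du = \frac{15 \sqrt{\pi}}{8 a^{\frac{7}{2}}},$$
and the integrand here is $(-1)^{3}$ times the target integrand, so $I = (-1)^{3}\,\frac{d^{3}J}{da^{3}} = - \frac{15 \sqrt{\pi}}{8 a^{\frac{7}{2}}}$.

Setting $a = \frac{5}{4}$:
$$I = - \frac{48 \sqrt{5} \sqrt{\pi}}{125}.$$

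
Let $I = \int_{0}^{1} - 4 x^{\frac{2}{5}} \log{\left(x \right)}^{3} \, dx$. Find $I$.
$\frac{15000}{2401}$

Begin with the known integral
$$J(a) = \int_{0}^{1} - 4 x^{a} \, dx = - \frac{4}{a + 1}.$$

Differentiating under the integral sign brings down a factor of $\ln x$:
$$\frac{dJ}{da} = \int_{0}^{1} - 4 x^{a} \log{\left(x \right)} \, dx = \frac{4}{\left(a + 1\right)^{2}}.$$

Repeating $3$ times in total — each differentiation brings down another $\ln x$ — gives
$$\frac{d^{3}J}{da^{3}} = \int_{0}^{1} - 4 x^{a} \log{\left(x \right)}^{3} \, dx = \frac{24}{\left(a + 1\right)^{4}},$$
and the integrand here is exactly the target integrand, so $I = \frac{24}{\left(a + 1\right)^{4}}$.

Setting $a = \frac{2}{5}$:
$$I = \frac{15000}{2401}.$$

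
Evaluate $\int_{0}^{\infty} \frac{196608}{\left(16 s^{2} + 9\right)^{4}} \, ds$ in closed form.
$\frac{2560 \pi}{729}$

Start from the standard arctangent integral
$$J(a) = \int_{0}^{\infty} \frac{3}{a^{2} + s^{2}} \, ds = \frac{3 \pi}{2 a}.$$

Differentiating under the integral sign with respect to $a$,
$$\frac{dJ}{da} = \int_{0}^{\infty} - \frac{6 a}{\left(a^{2} + s^{2}\right)^{2}} \, ds = - \frac{3 \pi}{2 a^{2}},$$
so $\int_{0}^{\infty} \frac{3}{\left(a^{2} + s^{2}\right)^{2}} \, ds = \frac{3 \pi}{4 a^{3}}$.

Repeating — each differentiation of $1/(s^2+a^2)^j$ produces $-2ja/(s^2+a^2)^{j+1}$ — and dividing through by $-2ja$ at each step yields, after $3$ differentiations in total,
$$\int_{0}^{\infty} \frac{3}{\left(a^{2} + s^{2}\right)^{4}} \, ds = \frac{15 \pi}{32 a^{7}}.$$

Setting $a = \frac{3}{4}$:
$$I = \frac{2560 \pi}{729}.$$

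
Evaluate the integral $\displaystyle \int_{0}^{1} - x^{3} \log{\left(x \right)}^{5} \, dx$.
$\frac{15}{512}$

Begin with the known integral
$$J(a) = \int_{0}^{1} - x^{a} \, dx = - \frac{1}{a + 1}.$$

Differentiating under the integral sign brings down a factor of $\ln x$:
$$\frac{dJ}{da} = \int_{0}^{1} - x^{a} \log{\left(x \right)} \, dx = \frac{1}{\left(a + 1\right)^{2}}.$$

Repeating $5$ times in total — each differentiation brings down another $\ln x$ — gives
$$\frac{d^{5}J}{da^{5}} = \int_{0}^{1} - x^{a} \log{\left(x \right)}^{5} \, dx = \frac{120}{\left(a + 1\right)^{6}},$$
and the integrand here is exactly the target integrand, so $I = \frac{120}{\left(a + 1\right)^{6}}$.

Setting $a = 3$:
$$I = \frac{15}{512}.$$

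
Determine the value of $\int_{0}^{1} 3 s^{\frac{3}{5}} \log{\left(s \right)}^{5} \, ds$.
$- \frac{703125}{32768}$

Start from the elementary integral
$$J(a) = \int_{0}^{1} 3 s^{a} \, ds = \frac{3}{a + 1}.$$

Differentiating under the integral sign brings down a factor of $\ln s$:
$$\frac{dJ}{da} = \int_{0}^{1} 3 s^{a} \log{\left(s \right)} \, ds = - \frac{3}{\left(a + 1\right)^{2}}.$$

Repeating $5$ times in total — each differentiation brings down another $\ln s$ — gives
$$\frac{d^{5}J}{da^{5}} = \int_{0}^{1} 3 s^{a} \log{\left(s \right)}^{5} \, ds = - \frac{360}{\left(a + 1\right)^{6}},$$
and the integrand here is exactly the target integrand, so $I = - \frac{360}{\left(a + 1\right)^{6}}$.

Setting $a = \frac{3}{5}$:
$$I = - \frac{703125}{32768}.$$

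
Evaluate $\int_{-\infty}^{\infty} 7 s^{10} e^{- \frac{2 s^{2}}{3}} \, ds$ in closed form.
$\frac{1607445 \sqrt{6} \sqrt{\pi}}{2048}$

Begin with the known integral
$$J(a) = \int_{-\infty}^{\infty} 7 e^{- a s^{2}} \, ds = \frac{7 \sqrt{\pi}}{\sqrt{a}}.$$

Differentiating under the integral sign brings down a factor of $(-s^2)$:
$$\frac{dJ}{da} = \int_{-\infty}^{\infty} - 7 s^{2} e^{- a s^{2}} \, ds = - \frac{7 \sqrt{\pi}}{2 a^{\frac{3}{2}}}.$$

Repeating $5$ times in total — each differentiation brings down another $(-s^2)$ — gives
$$\frac{d^{5}J}{da^{5}} = \int_{-\infty}^{\infty} - 7 s^{10} e^{- a s^{2}} \, ds = - \frac{6615 \sqrt{\pi}}{32 a^{\frac{11}{2}}},$$
and the integrand here is $(-1)^{5}$ times the target integrand, so $I = (-1)^{5}\,\frac{d^{5}J}{da^{5}} = \frac{6615 \sqrt{\pi}}{32 a^{\frac{11}{2}}}$.

Setting $a = \frac{2}{3}$:
$$I = \frac{1607445 \sqrt{6} \sqrt{\pi}}{2048}.$$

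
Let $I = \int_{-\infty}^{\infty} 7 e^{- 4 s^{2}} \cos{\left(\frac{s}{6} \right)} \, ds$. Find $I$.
$\frac{7 \sqrt{\pi}}{2 e^{\frac{1}{576}}}$

Let $b$ denote the cosine frequency and define $I(b) = \int_{-\infty}^{\infty} 7 e^{- 4 s^{2}} \cos{\left(b s \right)} \, ds$.

Differentiating under the integral sign,
$$I'(b) = \int_{-\infty}^{\infty} - 7 s e^{- 4 s^{2}} \sin{\left(b s \right)} \, ds.$$

Integrate $\int_{-\infty}^{\infty} s \sin(b s)\, e^{- 4 s^{2}}\, ds$ by parts with $u = \sin(b s)$ and $dv = s\, e^{- 4 s^{2}}\, ds$, giving $v = - \frac{e^{- 4 s^{2}}}{8}$. The boundary term vanishes and
$$\int_{-\infty}^{\infty} s \sin(b s)\, e^{- 4 s^{2}}\, ds = \frac{b}{8} \int_{-\infty}^{\infty} \cos(b s)\, e^{- 4 s^{2}}\, ds,$$
so $I'(b) = - \frac{b}{8}\, I(b)$.

This is a separable first-order ODE; solving with the initial condition $I(0) = \int_{-\infty}^{\infty} 7 e^{- 4 s^{2}}\,ds = \frac{7 \sqrt{\pi}}{2}$ gives
$$I(b) = \frac{7 \sqrt{\pi} e^{- \frac{b^{2}}{16}}}{2}.$$

Setting $b = \frac{1}{6}$:
$$I = \frac{7 \sqrt{\pi}}{2 e^{\frac{1}{576}}}.$$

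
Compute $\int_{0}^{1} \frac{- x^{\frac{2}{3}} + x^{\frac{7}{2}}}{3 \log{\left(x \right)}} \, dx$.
$- \frac{\log{\left(10 \right)}}{3} + \log{\left(3 \right)}$

Replace the exponent $\frac{7}{2}$ by a parameter $a$: let $I(a) = \int_{0}^{1} \frac{- x^{\frac{2}{3}} + x^{a}}{3 \log{\left(x \right)}} \, dx$.

Since $\dfrac{\partial}{\partial a}\,x^{a} = x^{a} \ln x$, the $\ln x$ in the denominator cancels and
$$\frac{dI}{da} = \int_{0}^{1} \frac{1}{3} x^{a} \, dx = \frac{1}{3} \left[\frac{x^{a+1}}{a+1}\right]_0^1 = \frac{1}{3 \left(a + 1\right)}.$$

Integrating with respect to $a$ gives $I(a) = \frac{\log{\left(a + 1 \right)}}{3} - \frac{\log{\left(5 \right)}}{3} + \frac{\log{\left(3 \right)}}{3} + C$.

At $a = \frac{2}{3}$ the integrand is identically $0$, so $I(\frac{2}{3}) = 0$. The closed form gives $0$, hence $C = 0$.

Setting $a = \frac{7}{2}$:
$$I = - \frac{\log{\left(10 \right)}}{3} + \log{\left(3 \right)}.$$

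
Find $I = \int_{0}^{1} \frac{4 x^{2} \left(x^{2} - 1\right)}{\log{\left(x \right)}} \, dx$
$\log{\left(\frac{625}{81} \right)}$

Replace the exponent $2$ by a parameter $a$: let $I(a) = \int_{0}^{1} \frac{4 \left(x^{4} - x^{a}\right)}{\log{\left(x \right)}} \, dx$.

Since $\dfrac{\partial}{\partial a}\,x^{a} = x^{a} \ln x$, the $\ln x$ in the denominator cancels and
$$\frac{dI}{da} = \int_{0}^{1} -4 x^{a} \, dx = -4 \left[\frac{x^{a+1}}{a+1}\right]_0^1 = - \frac{4}{a + 1}.$$

Integrating with respect to $a$ gives $I(a) = \log{\left(\frac{625}{\left(a + 1\right)^{4}} \right)} + C$.

At $a = 4$ the integrand is identically $0$, so $I(4) = 0$. The closed form gives $0$, hence $C = 0$.

Setting $a = 2$:
$$I = \log{\left(\frac{625}{81} \right)}.$$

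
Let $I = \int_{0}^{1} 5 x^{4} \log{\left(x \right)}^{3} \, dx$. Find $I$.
$- \frac{6}{125}$

Consider the simpler parametrised integral
$$J(a) = \int_{0}^{1} 5 x^{a} \, dx = \frac{5}{a + 1}.$$

Differentiating under the integral sign brings down a factor of $\ln x$:
$$\frac{dJ}{da} = \int_{0}^{1} 5 x^{a} \log{\left(x \right)} \, dx = - \frac{5}{\left(a + 1\right)^{2}}.$$

Repeating $3$ times in total — each differentiation brings down another $\ln x$ — gives
$$\frac{d^{3}J}{da^{3}} = \int_{0}^{1} 5 x^{a} \log{\left(x \right)}^{3} \, dx = - \frac{30}{\left(a + 1\right)^{4}},$$
and the integrand here is exactly the target integrand, so $I = - \frac{30}{\left(a + 1\right)^{4}}$.

Setting $a = 4$:
$$I = - \frac{6}{125}.$$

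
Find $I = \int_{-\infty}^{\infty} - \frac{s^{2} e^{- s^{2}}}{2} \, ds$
$- \frac{\sqrt{\pi}}{4}$

Begin with the known integral
$$J(a) = \int_{-\infty}^{\infty} - \frac{e^{- a s^{2}}}{2} \, ds = - \frac{\sqrt{\pi}}{2 \sqrt{a}}.$$

Differentiating under the integral sign brings down a factor of $(-s^2)$:
$$\frac{dJ}{da} = \int_{-\infty}^{\infty} \frac{s^{2} e^{- a s^{2}}}{2} \, ds = \frac{\sqrt{\pi}}{4 a^{\frac{3}{2}}}.$$

The integral on the left is $-I$, so $I = - \frac{\sqrt{\pi}}{4 a^{\frac{3}{2}}}$.

Setting $a = 1$:
$$I = - \frac{\sqrt{\pi}}{4}.$$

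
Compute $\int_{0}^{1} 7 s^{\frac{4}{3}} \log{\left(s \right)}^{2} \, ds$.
$\frac{54}{49}$

Start from the elementary integral
$$J(a) = \int_{0}^{1} 7 s^{a} \, ds = \frac{7}{a + 1}.$$

Differentiating under the integral sign brings down a factor of $\ln s$:
$$\frac{dJ}{da} = \int_{0}^{1} 7 s^{a} \log{\left(s \right)} \, ds = - \frac{7}{\left(a + 1\right)^{2}}.$$

Repeating twice in total — each differentiation brings down another $\ln s$ — gives
$$\frac{d^{2}J}{da^{2}} = \int_{0}^{1} 7 s^{a} \log{\left(s \right)}^{2} \, ds = \frac{14}{\left(a + 1\right)^{3}},$$
and the integrand here is exactly the target integrand, so $I = \frac{14}{\left(a + 1\right)^{3}}$.

Setting $a = \frac{4}{3}$:
$$I = \frac{54}{49}.$$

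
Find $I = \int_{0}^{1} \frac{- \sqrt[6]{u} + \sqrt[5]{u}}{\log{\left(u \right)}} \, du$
$- \log{\left(\frac{35}{36} \right)}$

Replace the exponent $\frac{1}{6}$ by a parameter $a$: let $I(a) = \int_{0}^{1} \frac{\sqrt[5]{u} - u^{a}}{\log{\left(u \right)}} \, du$.

Since $\dfrac{\partial}{\partial a}\,u^{a} = u^{a} \ln u$, the $\ln u$ in the denominator cancels and
$$\frac{dI}{da} = \int_{0}^{1} -1 u^{a} \, du = -1 \left[\frac{u^{a+1}}{a+1}\right]_0^1 = - \frac{1}{a + 1}.$$

Integrating with respect to $a$ gives $I(a) = - \log{\left(\frac{5 a}{6} + \frac{5}{6} \right)} + C$.

At $a = \frac{1}{5}$ the integrand is identically $0$, so $I(\frac{1}{5}) = 0$. The closed form gives $0$, hence $C = 0$.

Setting $a = \frac{1}{6}$:
$$I = - \log{\left(\frac{35}{36} \right)}.$$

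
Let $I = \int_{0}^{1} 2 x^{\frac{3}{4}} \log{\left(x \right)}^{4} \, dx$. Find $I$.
$\frac{49152}{16807}$

Consider the simpler parametrised integral
$$J(a) = \int_{0}^{1} 2 x^{a} \, dx = \frac{2}{a + 1}.$$

Differentiating under the integral sign brings down a factor of $\ln x$:
$$\frac{dJ}{da} = \int_{0}^{1} 2 x^{a} \log{\left(x \right)} \, dx = - \frac{2}{\left(a + 1\right)^{2}}.$$

Repeating $4$ times in total — each differentiation brings down another $\ln x$ — gives
$$\frac{d^{4}J}{da^{4}} = \int_{0}^{1} 2 x^{a} \log{\left(x \right)}^{4} \, dx = \frac{48}{\left(a + 1\right)^{5}},$$
and the integrand here is exactly the target integrand, so $I = \frac{48}{\left(a + 1\right)^{5}}$.

Setting $a = \frac{3}{4}$:
$$I = \frac{49152}{16807}.$$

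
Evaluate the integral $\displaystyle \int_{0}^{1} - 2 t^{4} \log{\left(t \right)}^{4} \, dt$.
$- \frac{48}{3125}$

Consider the simpler parametrised integral
$$J(a) = \int_{0}^{1} - 2 t^{a} \, dt = - \frac{2}{a + 1}.$$

Differentiating under the integral sign brings down a factor of $\ln t$:
$$\frac{dJ}{da} = \int_{0}^{1} - 2 t^{a} \log{\left(t \right)} \, dt = \frac{2}{\left(a + 1\right)^{2}}.$$

Repeating $4$ times in total — each differentiation brings down another $\ln t$ — gives
$$\frac{d^{4}J}{da^{4}} = \int_{0}^{1} - 2 t^{a} \log{\left(t \right)}^{4} \, dt = - \frac{48}{\left(a + 1\right)^{5}},$$
and the integrand here is exactly the target integrand, so $I = - \frac{48}{\left(a + 1\right)^{5}}$.

Setting $a = 4$:
$$I = - \frac{48}{3125}.$$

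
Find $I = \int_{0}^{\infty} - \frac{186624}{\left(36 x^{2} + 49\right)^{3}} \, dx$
$- \frac{5832 \pi}{16807}$

Begin with the known result
$$J(a) = \int_{0}^{\infty} - \frac{4}{a^{2} + x^{2}} \, dx = - \frac{2 \pi}{a}.$$

Differentiating under the integral sign with respect to $a$,
$$\frac{dJ}{da} = \int_{0}^{\infty} \frac{8 a}{\left(a^{2} + x^{2}\right)^{2}} \, dx = \frac{2 \pi}{a^{2}},$$
so $\int_{0}^{\infty} - \frac{4}{\left(a^{2} + x^{2}\right)^{2}} \, dx = - \frac{\pi}{a^{3}}$.

Repeating — each differentiation of $1/(x^2+a^2)^j$ produces $-2ja/(x^2+a^2)^{j+1}$ — and dividing through by $-2ja$ at each step yields, after $2$ differentiations in total,
$$\int_{0}^{\infty} - \frac{4}{\left(a^{2} + x^{2}\right)^{3}} \, dx = - \frac{3 \pi}{4 a^{5}}.$$

Setting $a = \frac{7}{6}$:
$$I = - \frac{5832 \pi}{16807}.$$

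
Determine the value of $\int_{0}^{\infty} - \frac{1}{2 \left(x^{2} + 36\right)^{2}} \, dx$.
$- \frac{\pi}{1728}$

Recall the elementary integral
$$J(a) = \int_{0}^{\infty} - \frac{1}{2 \left(a^{2} + x^{2}\right)} \, dx = - \frac{\pi}{4 a}.$$

Differentiating under the integral sign with respect to $a$,
$$\frac{dJ}{da} = \int_{0}^{\infty} \frac{a}{\left(a^{2} + x^{2}\right)^{2}} \, dx = \frac{\pi}{4 a^{2}},$$
so $\int_{0}^{\infty} - \frac{1}{2 \left(a^{2} + x^{2}\right)^{2}} \, dx = - \frac{\pi}{8 a^{3}}$.

Setting $a = 6$:
$$I = - \frac{\pi}{1728}.$$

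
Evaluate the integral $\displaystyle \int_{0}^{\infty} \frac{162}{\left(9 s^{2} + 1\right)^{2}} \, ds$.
$\frac{27 \pi}{2}$

Recall the elementary integral
$$J(a) = \int_{0}^{\infty} \frac{2}{a^{2} + s^{2}} \, ds = \frac{\pi}{a}.$$

Differentiating under the integral sign with respect to $a$,
$$\frac{dJ}{da} = \int_{0}^{\infty} - \frac{4 a}{\left(a^{2} + s^{2}\right)^{2}} \, ds = - \frac{\pi}{a^{2}},$$
so $\int_{0}^{\infty} \frac{2}{\left(a^{2} + s^{2}\right)^{2}} \, ds = \frac{\pi}{2 a^{3}}$.

Setting $a = \frac{1}{3}$:
$$I = \frac{27 \pi}{2}.$$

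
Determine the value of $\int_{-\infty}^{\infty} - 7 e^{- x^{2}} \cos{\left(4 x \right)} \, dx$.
$- \frac{7 \sqrt{\pi}}{e^{4}}$

Define $I(b) = \int_{-\infty}^{\infty} - 7 e^{- x^{2}} \cos{\left(b x \right)} \, dx$.

Differentiating under the integral sign,
$$I'(b) = \int_{-\infty}^{\infty} 7 x e^{- x^{2}} \sin{\left(b x \right)} \, dx.$$

Integrate $\int_{-\infty}^{\infty} x \sin(b x)\, e^{- x^{2}}\, dx$ by parts with $u = \sin(b x)$ and $dv = x\, e^{- x^{2}}\, dx$, giving $v = - \frac{e^{- x^{2}}}{2}$. The boundary term vanishes and
$$\int_{-\infty}^{\infty} x \sin(b x)\, e^{- x^{2}}\, dx = \frac{b}{2} \int_{-\infty}^{\infty} \cos(b x)\, e^{- x^{2}}\, dx,$$
so $I'(b) = - \frac{b}{2}\, I(b)$.

This is a separable first-order ODE; solving with the initial condition $I(0) = \int_{-\infty}^{\infty} - 7 e^{- x^{2}}\,dx = - 7 \sqrt{\pi}$ gives
$$I(b) = - 7 \sqrt{\pi} e^{- \frac{b^{2}}{4}}.$$

Setting $b = 4$:
$$I = - \frac{7 \sqrt{\pi}}{e^{4}}.$$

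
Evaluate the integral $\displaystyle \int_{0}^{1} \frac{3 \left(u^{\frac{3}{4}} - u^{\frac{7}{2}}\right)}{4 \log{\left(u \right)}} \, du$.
$\log{\left(\frac{\sqrt[4]{2} \sqrt{3} \cdot 7^{\frac{3}{4}}}{18} \right)}$

Replace the exponent $\frac{3}{4}$ by a parameter $a$: let $I(a) = \int_{0}^{1} \frac{3 \left(- u^{\frac{7}{2}} + u^{a}\right)}{4 \log{\left(u \right)}} \, du$.

Since $\dfrac{\partial}{\partial a}\,u^{a} = u^{a} \ln u$, the $\ln u$ in the denominator cancels and
$$\frac{dI}{da} = \int_{0}^{1} \frac{3}{4} u^{a} \, du = \frac{3}{4} \left[\frac{u^{a+1}}{a+1}\right]_0^1 = \frac{3}{4 \left(a + 1\right)}.$$

Integrating with respect to $a$ gives $I(a) = \log{\left(\frac{2^{\frac{3}{4}} \sqrt{3} \left(a + 1\right)^{\frac{3}{4}}}{9} \right)} + C$.

At $a = \frac{7}{2}$ the integrand is identically $0$, so $I(\frac{7}{2}) = 0$. The closed form gives $0$, hence $C = 0$.

Setting $a = \frac{3}{4}$:
$$I = \log{\left(\frac{\sqrt[4]{2} \sqrt{3} \cdot 7^{\frac{3}{4}}}{18} \right)}.$$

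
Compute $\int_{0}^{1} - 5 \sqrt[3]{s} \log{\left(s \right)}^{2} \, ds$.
$- \frac{135}{32}$

Begin with the known integral
$$J(a) = \int_{0}^{1} - 5 s^{a} \, ds = - \frac{5}{a + 1}.$$

Differentiating under the integral sign brings down a factor of $\ln s$:
$$\frac{dJ}{da} = \int_{0}^{1} - 5 s^{a} \log{\left(s \right)} \, ds = \frac{5}{\left(a + 1\right)^{2}}.$$

Repeating twice in total — each differentiation brings down another $\ln s$ — gives
$$\frac{d^{2}J}{da^{2}} = \int_{0}^{1} - 5 s^{a} \log{\left(s \right)}^{2} \, ds = - \frac{10}{\left(a + 1\right)^{3}},$$
and the integrand here is exactly the target integrand, so $I = - \frac{10}{\left(a + 1\right)^{3}}$.

Setting $a = \frac{1}{3}$:
$$I = - \frac{135}{32}.$$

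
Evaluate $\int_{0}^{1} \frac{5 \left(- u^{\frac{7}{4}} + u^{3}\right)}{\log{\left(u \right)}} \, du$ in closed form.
$- \log{\left(\frac{161051}{1048576} \right)}$

Consider the one-parameter family: let $I(a) = \int_{0}^{1} \frac{5 \left(u^{3} - u^{a}\right)}{\log{\left(u \right)}} \, du$.

Since $\dfrac{\partial}{\partial a}\,u^{a} = u^{a} \ln u$, the $\ln u$ in the denominator cancels and
$$\frac{dI}{da} = \int_{0}^{1} -5 u^{a} \, du = -5 \left[\frac{u^{a+1}}{a+1}\right]_0^1 = - \frac{5}{a + 1}.$$

Integrating with respect to $a$ gives $I(a) = - \log{\left(\frac{\left(a + 1\right)^{5}}{1024} \right)} + C$.

At $a = 3$ the integrand is identically $0$, so $I(3) = 0$. The closed form gives $0$, hence $C = 0$.

Setting $a = \frac{7}{4}$:
$$I = - \log{\left(\frac{161051}{1048576} \right)}.$$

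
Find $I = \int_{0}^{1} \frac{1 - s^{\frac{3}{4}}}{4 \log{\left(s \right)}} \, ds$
$- \frac{\log{\left(7 \right)}}{4} + \frac{\log{\left(2 \right)}}{2}$

Replace the exponent $\frac{3}{4}$ by a parameter $a$: let $I(a) = \int_{0}^{1} \frac{1 - s^{a}}{4 \log{\left(s \right)}} \, ds$.

Since $\dfrac{\partial}{\partial a}\,s^{a} = s^{a} \ln s$, the $\ln s$ in the denominator cancels and
$$\frac{dI}{da} = \int_{0}^{1} - \frac{1}{4} s^{a} \, ds = - \frac{1}{4} \left[\frac{s^{a+1}}{a+1}\right]_0^1 = - \frac{1}{4 a + 4}.$$

Integrating with respect to $a$ gives $I(a) = - \frac{\log{\left(a + 1 \right)}}{4} + C$.

At $a = 0$ the integrand is identically $0$, so $I(0) = 0$. The closed form gives $0$, hence $C = 0$.

Setting $a = \frac{3}{4}$:
$$I = - \frac{\log{\left(7 \right)}}{4} + \frac{\log{\left(2 \right)}}{2}.$$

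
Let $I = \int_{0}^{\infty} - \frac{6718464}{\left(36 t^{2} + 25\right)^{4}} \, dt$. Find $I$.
$- \frac{34992 \pi}{15625}$

Start from the standard arctangent integral
$$J(a) = \int_{0}^{\infty} - \frac{4}{a^{2} + t^{2}} \, dt = - \frac{2 \pi}{a}.$$

Differentiating under the integral sign with respect to $a$,
$$\frac{dJ}{da} = \int_{0}^{\infty} \frac{8 a}{\left(a^{2} + t^{2}\right)^{2}} \, dt = \frac{2 \pi}{a^{2}},$$
so $\int_{0}^{\infty} - \frac{4}{\left(a^{2} + t^{2}\right)^{2}} \, dt = - \frac{\pi}{a^{3}}$.

Repeating — each differentiation of $1/(t^2+a^2)^j$ produces $-2ja/(t^2+a^2)^{j+1}$ — and dividing through by $-2ja$ at each step yields, after $3$ differentiations in total,
$$\int_{0}^{\infty} - \frac{4}{\left(a^{2} + t^{2}\right)^{4}} \, dt = - \frac{5 \pi}{8 a^{7}}.$$

Setting $a = \frac{5}{6}$:
$$I = - \frac{34992 \pi}{15625}.$$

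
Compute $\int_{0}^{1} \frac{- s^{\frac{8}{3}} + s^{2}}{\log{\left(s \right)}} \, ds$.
$\log{\left(\frac{9}{11} \right)}$

Consider the one-parameter family: let $I(a) = \int_{0}^{1} \frac{- s^{\frac{8}{3}} + s^{a}}{\log{\left(s \right)}} \, ds$.

Since $\dfrac{\partial}{\partial a}\,s^{a} = s^{a} \ln s$, the $\ln s$ in the denominator cancels and
$$\frac{dI}{da} = \int_{0}^{1} s^{a} \, ds = \left[\frac{s^{a+1}}{a+1}\right]_0^1 = \frac{1}{a + 1}.$$

Integrating with respect to $a$ gives $I(a) = \log{\left(\frac{3 a}{11} + \frac{3}{11} \right)} + C$.

At $a = \frac{8}{3}$ the integrand is identically $0$, so $I(\frac{8}{3}) = 0$. The closed form gives $0$, hence $C = 0$.

Setting $a = 2$:
$$I = \log{\left(\frac{9}{11} \right)}.$$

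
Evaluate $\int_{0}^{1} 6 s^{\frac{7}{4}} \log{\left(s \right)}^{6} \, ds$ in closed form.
$\frac{70778880}{19487171}$

Start from the elementary integral
$$J(a) = \int_{0}^{1} 6 s^{a} \, ds = \frac{6}{a + 1}.$$

Differentiating under the integral sign brings down a factor of $\ln s$:
$$\frac{dJ}{da} = \int_{0}^{1} 6 s^{a} \log{\left(s \right)} \, ds = - \frac{6}{\left(a + 1\right)^{2}}.$$

Repeating $6$ times in total — each differentiation brings down another $\ln s$ — gives
$$\frac{d^{6}J}{da^{6}} = \int_{0}^{1} 6 s^{a} \log{\left(s \right)}^{6} \, ds = \frac{4320}{\left(a + 1\right)^{7}},$$
and the integrand here is exactly the target integrand, so $I = \frac{4320}{\left(a + 1\right)^{7}}$.

Setting $a = \frac{7}{4}$:
$$I = \frac{70778880}{19487171}.$$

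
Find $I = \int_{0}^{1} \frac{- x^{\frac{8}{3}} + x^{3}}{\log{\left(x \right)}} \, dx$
$\log{\left(\frac{12}{11} \right)}$

Consider the one-parameter family: let $I(a) = \int_{0}^{1} \frac{- x^{\frac{8}{3}} + x^{a}}{\log{\left(x \right)}} \, dx$.

Since $\dfrac{\partial}{\partial a}\,x^{a} = x^{a} \ln x$, the $\ln x$ in the denominator cancels and
$$\frac{dI}{da} = \int_{0}^{1} x^{a} \, dx = \left[\frac{x^{a+1}}{a+1}\right]_0^1 = \frac{1}{a + 1}.$$

Integrating with respect to $a$ gives $I(a) = \log{\left(\frac{3 a}{11} + \frac{3}{11} \right)} + C$.

At $a = \frac{8}{3}$ the integrand is identically $0$, so $I(\frac{8}{3}) = 0$. The closed form gives $0$, hence $C = 0$.

Setting $a = 3$:
$$I = \log{\left(\frac{12}{11} \right)}.$$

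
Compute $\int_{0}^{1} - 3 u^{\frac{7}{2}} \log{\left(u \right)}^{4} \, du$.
$- \frac{256}{6561}$

Start from the elementary integral
$$J(a) = \int_{0}^{1} - 3 u^{a} \, du = - \frac{3}{a + 1}.$$

Differentiating under the integral sign brings down a factor of $\ln u$:
$$\frac{dJ}{da} = \int_{0}^{1} - 3 u^{a} \log{\left(u \right)} \, du = \frac{3}{\left(a + 1\right)^{2}}.$$

Repeating $4$ times in total — each differentiation brings down another $\ln u$ — gives
$$\frac{d^{4}J}{da^{4}} = \int_{0}^{1} - 3 u^{a} \log{\left(u \right)}^{4} \, du = - \frac{72}{\left(a + 1\right)^{5}},$$
and the integrand here is exactly the target integrand, so $I = - \frac{72}{\left(a + 1\right)^{5}}$.

Setting $a = \frac{7}{2}$:
$$I = - \frac{256}{6561}.$$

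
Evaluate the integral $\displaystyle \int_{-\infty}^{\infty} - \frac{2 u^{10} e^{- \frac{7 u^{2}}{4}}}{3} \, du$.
$- \frac{5760 \sqrt{7} \sqrt{\pi}}{16807}$

Begin with the known integral
$$J(a) = \int_{-\infty}^{\infty} - \frac{2 e^{- a u^{2}}}{3} \, du = - \frac{2 \sqrt{\pi}}{3 \sqrt{a}}.$$

Differentiating under the integral sign brings down a factor of $(-u^2)$:
$$\frac{dJ}{da} = \int_{-\infty}^{\infty} \frac{2 u^{2} e^{- a u^{2}}}{3} \, du = \frac{\sqrt{\pi}}{3 a^{\frac{3}{2}}}.$$

Repeating $5$ times in total — each differentiation brings down another $(-u^2)$ — gives
$$\frac{d^{5}J}{da^{5}} = \int_{-\infty}^{\infty} \frac{2 u^{10} e^{- a u^{2}}}{3} \, du = \frac{315 \sqrt{\pi}}{16 a^{\frac{11}{2}}},$$
and the integrand here is $(-1)^{5}$ times the target integrand, so $I = (-1)^{5}\,\frac{d^{5}J}{da^{5}} = - \frac{315 \sqrt{\pi}}{16 a^{\frac{11}{2}}}$.

Setting $a = \frac{7}{4}$:
$$I = - \frac{5760 \sqrt{7} \sqrt{\pi}}{16807}.$$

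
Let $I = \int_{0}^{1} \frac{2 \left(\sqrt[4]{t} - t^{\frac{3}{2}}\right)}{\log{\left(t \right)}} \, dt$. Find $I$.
$- \log{\left(4 \right)}$

Replace the exponent $\frac{1}{4}$ by a parameter $a$: let $I(a) = \int_{0}^{1} \frac{2 \left(- t^{\frac{3}{2}} + t^{a}\right)}{\log{\left(t \right)}} \, dt$.

Since $\dfrac{\partial}{\partial a}\,t^{a} = t^{a} \ln t$, the $\ln t$ in the denominator cancels and
$$\frac{dI}{da} = \int_{0}^{1} 2 t^{a} \, dt = 2 \left[\frac{t^{a+1}}{a+1}\right]_0^1 = \frac{2}{a + 1}.$$

Integrating with respect to $a$ gives $I(a) = \log{\left(\frac{4 \left(a + 1\right)^{2}}{25} \right)} + C$.

At $a = \frac{3}{2}$ the integrand is identically $0$, so $I(\frac{3}{2}) = 0$. The closed form gives $0$, hence $C = 0$.

Setting $a = \frac{1}{4}$:
$$I = - \log{\left(4 \right)}.$$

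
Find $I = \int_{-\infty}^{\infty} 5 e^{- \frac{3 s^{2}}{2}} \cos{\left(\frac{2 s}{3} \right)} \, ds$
$\frac{5 \sqrt{6} \sqrt{\pi}}{3 e^{\frac{2}{27}}}$

Treat the cosine frequency as a parameter and define $I(b) = \int_{-\infty}^{\infty} 5 e^{- \frac{3 s^{2}}{2}} \cos{\left(b s \right)} \, ds$.

Differentiating under the integral sign,
$$I'(b) = \int_{-\infty}^{\infty} - 5 s e^{- \frac{3 s^{2}}{2}} \sin{\left(b s \right)} \, ds.$$

Integrate $\int_{-\infty}^{\infty} s \sin(b s)\, e^{- \frac{3 s^{2}}{2}}\, ds$ by parts with $u = \sin(b s)$ and $dv = s\, e^{- \frac{3 s^{2}}{2}}\, ds$, giving $v = - \frac{e^{- \frac{3 s^{2}}{2}}}{3}$. The boundary term vanishes and
$$\int_{-\infty}^{\infty} s \sin(b s)\, e^{- \frac{3 s^{2}}{2}}\, ds = \frac{b}{3} \int_{-\infty}^{\infty} \cos(b s)\, e^{- \frac{3 s^{2}}{2}}\, ds,$$
so $I'(b) = - \frac{b}{3}\, I(b)$.

This is a separable first-order ODE; solving with the initial condition $I(0) = \int_{-\infty}^{\infty} 5 e^{- \frac{3 s^{2}}{2}}\,ds = \frac{5 \sqrt{6} \sqrt{\pi}}{3}$ gives
$$I(b) = \frac{5 \sqrt{6} \sqrt{\pi} e^{- \frac{b^{2}}{6}}}{3}.$$

Setting $b = \frac{2}{3}$:
$$I = \frac{5 \sqrt{6} \sqrt{\pi}}{3 e^{\frac{2}{27}}}.$$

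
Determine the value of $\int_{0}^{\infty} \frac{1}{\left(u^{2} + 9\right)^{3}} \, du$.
$\frac{\pi}{1296}$

Start from the standard arctangent integral
$$J(a) = \int_{0}^{\infty} \frac{1}{a^{2} + u^{2}} \, du = \frac{\pi}{2 a}.$$

Differentiating under the integral sign with respect to $a$,
$$\frac{dJ}{da} = \int_{0}^{\infty} - \frac{2 a}{\left(a^{2} + u^{2}\right)^{2}} \, du = - \frac{\pi}{2 a^{2}},$$
so $\int_{0}^{\infty} \frac{1}{\left(a^{2} + u^{2}\right)^{2}} \, du = \frac{\pi}{4 a^{3}}$.

Repeating — each differentiation of $1/(u^2+a^2)^j$ produces $-2ja/(u^2+a^2)^{j+1}$ — and dividing through by $-2ja$ at each step yields, after $2$ differentiations in total,
$$\int_{0}^{\infty} \frac{1}{\left(a^{2} + u^{2}\right)^{3}} \, du = \frac{3 \pi}{16 a^{5}}.$$

Setting $a = 3$:
$$I = \frac{\pi}{1296}.$$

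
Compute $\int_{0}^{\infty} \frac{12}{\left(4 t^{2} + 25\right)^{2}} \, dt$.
$\frac{3 \pi}{250}$

Begin with the known result
$$J(a) = \int_{0}^{\infty} \frac{3}{4 \left(a^{2} + t^{2}\right)} \, dt = \frac{3 \pi}{8 a}.$$

Differentiating under the integral sign with respect to $a$,
$$\frac{dJ}{da} = \int_{0}^{\infty} - \frac{3 a}{2 \left(a^{2} + t^{2}\right)^{2}} \, dt = - \frac{3 \pi}{8 a^{2}},$$
so $\int_{0}^{\infty} \frac{3}{4 \left(a^{2} + t^{2}\right)^{2}} \, dt = \frac{3 \pi}{16 a^{3}}$.

Setting $a = \frac{5}{2}$:
$$I = \frac{3 \pi}{250}.$$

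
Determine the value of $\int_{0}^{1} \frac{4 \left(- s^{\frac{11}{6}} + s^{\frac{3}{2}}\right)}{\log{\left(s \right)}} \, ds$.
$\log{\left(\frac{50625}{83521} \right)}$

Consider the one-parameter family: let $I(a) = \int_{0}^{1} \frac{4 \left(- s^{\frac{11}{6}} + s^{a}\right)}{\log{\left(s \right)}} \, ds$.

Since $\dfrac{\partial}{\partial a}\,s^{a} = s^{a} \ln s$, the $\ln s$ in the denominator cancels and
$$\frac{dI}{da} = \int_{0}^{1} 4 s^{a} \, ds = 4 \left[\frac{s^{a+1}}{a+1}\right]_0^1 = \frac{4}{a + 1}.$$

Integrating with respect to $a$ gives $I(a) = \log{\left(\frac{1296 \left(a + 1\right)^{4}}{83521} \right)} + C$.

At $a = \frac{11}{6}$ the integrand is identically $0$, so $I(\frac{11}{6}) = 0$. The closed form gives $0$, hence $C = 0$.

Setting $a = \frac{3}{2}$:
$$I = \log{\left(\frac{50625}{83521} \right)}.$$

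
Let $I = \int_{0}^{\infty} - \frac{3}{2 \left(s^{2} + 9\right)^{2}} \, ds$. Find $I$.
$- \frac{\pi}{72}$

Start from the standard arctangent integral
$$J(a) = \int_{0}^{\infty} - \frac{3}{2 \left(a^{2} + s^{2}\right)} \, ds = - \frac{3 \pi}{4 a}.$$

Differentiating under the integral sign with respect to $a$,
$$\frac{dJ}{da} = \int_{0}^{\infty} \frac{3 a}{\left(a^{2} + s^{2}\right)^{2}} \, ds = \frac{3 \pi}{4 a^{2}},$$
so $\int_{0}^{\infty} - \frac{3}{2 \left(a^{2} + s^{2}\right)^{2}} \, ds = - \frac{3 \pi}{8 a^{3}}$.

Setting $a = 3$:
$$I = - \frac{\pi}{72}.$$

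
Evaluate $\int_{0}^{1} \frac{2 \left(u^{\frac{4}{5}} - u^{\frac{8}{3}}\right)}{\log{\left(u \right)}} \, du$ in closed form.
$\log{\left(\frac{729}{3025} \right)}$

Introduce a parameter $a$ in the exponent: let $I(a) = \int_{0}^{1} \frac{2 \left(- u^{\frac{8}{3}} + u^{a}\right)}{\log{\left(u \right)}} \, du$.

Since $\dfrac{\partial}{\partial a}\,u^{a} = u^{a} \ln u$, the $\ln u$ in the denominator cancels and
$$\frac{dI}{da} = \int_{0}^{1} 2 u^{a} \, du = 2 \left[\frac{u^{a+1}}{a+1}\right]_0^1 = \frac{2}{a + 1}.$$

Integrating with respect to $a$ gives $I(a) = \log{\left(\frac{9 \left(a + 1\right)^{2}}{121} \right)} + C$.

At $a = \frac{8}{3}$ the integrand is identically $0$, so $I(\frac{8}{3}) = 0$. The closed form gives $0$, hence $C = 0$.

Setting $a = \frac{4}{5}$:
$$I = \log{\left(\frac{729}{3025} \right)}.$$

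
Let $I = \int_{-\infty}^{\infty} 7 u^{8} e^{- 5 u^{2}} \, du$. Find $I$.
$\frac{147 \sqrt{5} \sqrt{\pi}}{10000}$

Start from the elementary integral
$$J(a) = \int_{-\infty}^{\infty} 7 e^{- a u^{2}} \, du = \frac{7 \sqrt{\pi}}{\sqrt{a}}.$$

Differentiating under the integral sign brings down a factor of $(-u^2)$:
$$\frac{dJ}{da} = \int_{-\infty}^{\infty} - 7 u^{2} e^{- a u^{2}} \, du = - \frac{7 \sqrt{\pi}}{2 a^{\frac{3}{2}}}.$$

Repeating $4$ times in total — each differentiation brings down another $(-u^2)$ — gives
$$\frac{d^{4}J}{da^{4}} = \int_{-\infty}^{\infty} 7 u^{8} e^{- a u^{2}} \, du = \frac{735 \sqrt{\pi}}{16 a^{\frac{9}{2}}},$$
and the integrand here is exactly the target integrand, so $I = \frac{735 \sqrt{\pi}}{16 a^{\frac{9}{2}}}$.

Setting $a = 5$:
$$I = \frac{147 \sqrt{5} \sqrt{\pi}}{10000}.$$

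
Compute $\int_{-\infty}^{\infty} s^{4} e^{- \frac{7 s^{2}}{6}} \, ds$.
$\frac{27 \sqrt{42} \sqrt{\pi}}{343}$

Start from the elementary integral
$$J(a) = \int_{-\infty}^{\infty} e^{- a s^{2}} \, ds = \frac{\sqrt{\pi}}{\sqrt{a}}.$$

Differentiating under the integral sign brings down a factor of $(-s^2)$:
$$\frac{dJ}{da} = \int_{-\infty}^{\infty} - s^{2} e^{- a s^{2}} \, ds = - \frac{\sqrt{\pi}}{2 a^{\frac{3}{2}}}.$$

Repeating twice in total — each differentiation brings down another $(-s^2)$ — gives
$$\frac{d^{2}J}{da^{2}} = \int_{-\infty}^{\infty} s^{4} e^{- a s^{2}} \, ds = \frac{3 \sqrt{\pi}}{4 a^{\frac{5}{2}}},$$
and the integrand here is exactly the target integrand, so $I = \frac{3 \sqrt{\pi}}{4 a^{\frac{5}{2}}}$.

Setting $a = \frac{7}{6}$:
$$I = \frac{27 \sqrt{42} \sqrt{\pi}}{343}.$$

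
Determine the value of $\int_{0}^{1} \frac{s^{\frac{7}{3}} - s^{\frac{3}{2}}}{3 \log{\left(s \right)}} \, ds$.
$\log{\left(\frac{6^{\frac{2}{3}}}{3} \right)}$

Consider the one-parameter family: let $I(a) = \int_{0}^{1} \frac{s^{\frac{7}{3}} - s^{a}}{3 \log{\left(s \right)}} \, ds$.

Since $\dfrac{\partial}{\partial a}\,s^{a} = s^{a} \ln s$, the $\ln s$ in the denominator cancels and
$$\frac{dI}{da} = \int_{0}^{1} - \frac{1}{3} s^{a} \, ds = - \frac{1}{3} \left[\frac{s^{a+1}}{a+1}\right]_0^1 = - \frac{1}{3 a + 3}.$$

Integrating with respect to $a$ gives $I(a) = - \frac{\log{\left(a + 1 \right)}}{3} - \frac{\log{\left(3 \right)}}{3} + \frac{\log{\left(10 \right)}}{3} + C$.

At $a = \frac{7}{3}$ the integrand is identically $0$, so $I(\frac{7}{3}) = 0$. The closed form gives $0$, hence $C = 0$.

Setting $a = \frac{3}{2}$:
$$I = \log{\left(\frac{6^{\frac{2}{3}}}{3} \right)}.$$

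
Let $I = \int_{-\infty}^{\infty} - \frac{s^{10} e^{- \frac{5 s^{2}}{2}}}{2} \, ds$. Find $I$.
$- \frac{189 \sqrt{10} \sqrt{\pi}}{6250}$

Start from the elementary integral
$$J(a) = \int_{-\infty}^{\infty} - \frac{e^{- a s^{2}}}{2} \, ds = - \frac{\sqrt{\pi}}{2 \sqrt{a}}.$$

Differentiating under the integral sign brings down a factor of $(-s^2)$:
$$\frac{dJ}{da} = \int_{-\infty}^{\infty} \frac{s^{2} e^{- a s^{2}}}{2} \, ds = \frac{\sqrt{\pi}}{4 a^{\frac{3}{2}}}.$$

Repeating $5$ times in total — each differentiation brings down another $(-s^2)$ — gives
$$\frac{d^{5}J}{da^{5}} = \int_{-\infty}^{\infty} \frac{s^{10} e^{- a s^{2}}}{2} \, ds = \frac{945 \sqrt{\pi}}{64 a^{\frac{11}{2}}},$$
and the integrand here is $(-1)^{5}$ times the target integrand, so $I = (-1)^{5}\,\frac{d^{5}J}{da^{5}} = - \frac{945 \sqrt{\pi}}{64 a^{\frac{11}{2}}}$.

Setting $a = \frac{5}{2}$:
$$I = - \frac{189 \sqrt{10} \sqrt{\pi}}{6250}.$$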